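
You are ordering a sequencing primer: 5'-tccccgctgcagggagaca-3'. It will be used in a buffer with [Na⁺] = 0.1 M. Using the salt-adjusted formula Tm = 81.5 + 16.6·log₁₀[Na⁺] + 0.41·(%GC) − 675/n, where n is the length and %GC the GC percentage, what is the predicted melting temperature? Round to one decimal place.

Length n = 19. C=7, A=4, G=6, T=2
G+C = 13, so %GC = 13/19 × 100 = 68.421%
Salt term: 16.6 × (-1) = -16.6
GC term: 0.41 × 68.421 = 28.053; length term: −675/19 = −35.526
Tm = 81.5 + (-16.6) + 28.053 − 35.526 = 57.427 → 57.4°C

57.4°C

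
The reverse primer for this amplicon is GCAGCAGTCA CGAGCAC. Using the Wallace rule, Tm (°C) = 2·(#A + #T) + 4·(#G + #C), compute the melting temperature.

Base counts: T=1, A=5, G=5, C=6
A+T = 6, G+C = 11
Tm = 2×6 + 4×11 = 56°C

56°C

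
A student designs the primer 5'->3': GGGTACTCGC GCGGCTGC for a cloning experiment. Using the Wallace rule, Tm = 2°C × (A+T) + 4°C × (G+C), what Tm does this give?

T=3, G=8, A=1, C=6
So N_AT = 4 and N_GC = 14.
Tm = 4·14 + 2·4 = 56 + 8 = 64°C

64°C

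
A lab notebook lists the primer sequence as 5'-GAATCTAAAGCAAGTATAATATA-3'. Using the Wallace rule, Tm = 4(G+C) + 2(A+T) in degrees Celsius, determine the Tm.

G=3, C=2, T=6, A=12
A+T = 18, G+C = 5
Tm = 4·5 + 2·18 = 20 + 36 = 56°C

56°C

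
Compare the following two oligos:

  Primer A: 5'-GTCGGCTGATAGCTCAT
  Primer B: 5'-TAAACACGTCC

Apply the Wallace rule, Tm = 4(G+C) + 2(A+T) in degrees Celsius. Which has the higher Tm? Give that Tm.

Primer A: A+T=8, G+C=9 → Tm = 2(8)+4(9) = 52°C
Primer B: A+T=6, G+C=5 → Tm = 2(6)+4(5) = 32°C
52°C vs 32°C → primer A is higher.

Primer A, 52°C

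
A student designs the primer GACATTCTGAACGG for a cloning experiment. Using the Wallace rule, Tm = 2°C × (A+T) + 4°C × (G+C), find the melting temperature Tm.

C=3, G=4, A=4, T=3
So N_AT = 7 and N_GC = 7.
Tm = 2×7 + 4×7 = 42°C

42°C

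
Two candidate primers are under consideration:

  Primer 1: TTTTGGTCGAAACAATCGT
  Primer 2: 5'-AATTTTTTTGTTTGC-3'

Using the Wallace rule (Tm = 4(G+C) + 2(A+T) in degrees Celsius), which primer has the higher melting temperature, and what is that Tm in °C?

Primer 1, 52°C

Primer 1: A+T=12, G+C=7 → Tm = 2(12)+4(7) = 52°C
Primer 2: A+T=12, G+C=3 → Tm = 2(12)+4(3) = 36°C
52°C vs 36°C → primer 1 is higher.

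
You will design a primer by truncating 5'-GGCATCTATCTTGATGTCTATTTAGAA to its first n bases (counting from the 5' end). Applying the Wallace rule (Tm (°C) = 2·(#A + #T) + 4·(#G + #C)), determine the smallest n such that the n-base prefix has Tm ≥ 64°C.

n = 24

First 23 bases: GGCATCTATCTTGATGTCTATTT → Tm = 62°C (< 64°C)
First 24 bases: GGCATCTATCTTGATGTCTATTTA → Tm = 64°C (≥ 64°C)
Each additional base adds 2°C (A/T) or 4°C (G/C), so Tm is non-decreasing in n; n = 24 is the first length to reach 64°C.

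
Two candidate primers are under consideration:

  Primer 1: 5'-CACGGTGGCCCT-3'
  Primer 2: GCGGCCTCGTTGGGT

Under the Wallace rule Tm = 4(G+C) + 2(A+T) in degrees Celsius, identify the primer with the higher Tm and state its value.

Primer 2, 52°C

Primer 1: A+T=3, G+C=9 → Tm = 2(3)+4(9) = 42°C
Primer 2: A+T=4, G+C=11 → Tm = 2(4)+4(11) = 52°C
42°C vs 52°C → primer 2 is higher.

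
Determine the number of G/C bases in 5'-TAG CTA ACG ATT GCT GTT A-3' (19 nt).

Base counts: C=3, A=5, T=7, G=4
Total G or C: 4 + 3 = 7

7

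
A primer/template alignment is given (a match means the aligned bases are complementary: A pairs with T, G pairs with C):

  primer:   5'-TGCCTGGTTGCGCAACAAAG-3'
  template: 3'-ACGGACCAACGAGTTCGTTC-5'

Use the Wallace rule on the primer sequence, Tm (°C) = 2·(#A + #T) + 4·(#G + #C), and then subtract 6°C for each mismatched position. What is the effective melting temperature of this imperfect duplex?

Primer base counts: A=5, T=4, G=6, C=5 → A+T=9, G+C=11
Perfect-match Tm = 2(9) + 4(11) = 18 + 44 = 62°C
Mismatches (positions where the bases are not complementary): 3 (at positions 12, 16, 17)
Effective Tm = 62 − 3×6 = 62 − 18 = 44°C

44°C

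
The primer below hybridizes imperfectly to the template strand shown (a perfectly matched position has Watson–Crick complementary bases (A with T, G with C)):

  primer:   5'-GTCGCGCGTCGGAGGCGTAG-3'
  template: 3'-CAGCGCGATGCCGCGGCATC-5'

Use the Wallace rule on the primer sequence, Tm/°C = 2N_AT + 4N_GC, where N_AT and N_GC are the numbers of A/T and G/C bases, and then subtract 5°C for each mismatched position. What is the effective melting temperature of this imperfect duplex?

Primer base counts: A=2, T=3, G=10, C=5 → A+T=5, G+C=15
Perfect-match Tm = 2(5) + 4(15) = 10 + 60 = 70°C
Mismatches (positions where the bases are not complementary): 4 (at positions 8, 9, 13, 15)
Effective Tm = 70 − 4×5 = 70 − 20 = 50°C

50°C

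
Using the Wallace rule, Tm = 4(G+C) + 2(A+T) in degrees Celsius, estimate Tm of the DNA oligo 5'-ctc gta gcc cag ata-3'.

46°C

Counting bases: G=3, T=3, C=5, A=4
So N_AT = 7 and N_GC = 8.
Tm = 2×7 + 4×8 = 46°C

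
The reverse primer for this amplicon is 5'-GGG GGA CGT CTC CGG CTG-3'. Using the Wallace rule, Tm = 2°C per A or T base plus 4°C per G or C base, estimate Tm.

64°C

Counting bases: C=5, T=3, G=9, A=1
AT pairs contribute 4, GC pairs contribute 14.
Tm = 4·14 + 2·4 = 56 + 8 = 64°C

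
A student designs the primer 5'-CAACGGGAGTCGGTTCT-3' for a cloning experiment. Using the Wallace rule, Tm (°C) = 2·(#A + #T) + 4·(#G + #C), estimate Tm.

Scanning the sequence gives C=4, T=4, A=3, G=6.
A+T = 7, G+C = 10
Tm = 2×7 + 4×10 = 54°C

54°C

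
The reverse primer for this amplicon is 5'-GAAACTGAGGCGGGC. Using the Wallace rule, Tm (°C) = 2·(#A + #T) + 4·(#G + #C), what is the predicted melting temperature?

Scanning the sequence gives C=3, A=4, G=7, T=1.
So N_AT = 5 and N_GC = 10.
Tm = 4·10 + 2·5 = 40 + 10 = 50°C

50°C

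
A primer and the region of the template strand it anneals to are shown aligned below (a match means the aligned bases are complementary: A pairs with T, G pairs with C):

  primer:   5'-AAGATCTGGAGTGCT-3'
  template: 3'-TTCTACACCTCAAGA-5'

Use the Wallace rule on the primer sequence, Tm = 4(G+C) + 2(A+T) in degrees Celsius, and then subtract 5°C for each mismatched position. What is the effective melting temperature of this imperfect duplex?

Primer base counts: A=4, T=4, G=5, C=2 → A+T=8, G+C=7
Perfect-match Tm = 2(8) + 4(7) = 16 + 28 = 44°C
Mismatches (positions where the bases are not complementary): 2 (at positions 6, 13)
Effective Tm = 44 − 2×5 = 44 − 10 = 34°C

34°C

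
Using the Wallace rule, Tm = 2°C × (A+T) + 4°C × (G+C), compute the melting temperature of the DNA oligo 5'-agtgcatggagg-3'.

38°C

Counting bases: C=1, T=2, G=6, A=3
A+T = 5, G+C = 7
Tm = 2(5) + 4(7) = 10 + 28 = 38°C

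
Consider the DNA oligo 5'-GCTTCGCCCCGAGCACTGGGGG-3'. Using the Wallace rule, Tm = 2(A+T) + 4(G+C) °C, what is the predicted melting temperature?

78°C

Counting bases: A=2, C=8, G=9, T=3
So N_AT = 5 and N_GC = 17.
Tm = 4·17 + 2·5 = 68 + 10 = 78°C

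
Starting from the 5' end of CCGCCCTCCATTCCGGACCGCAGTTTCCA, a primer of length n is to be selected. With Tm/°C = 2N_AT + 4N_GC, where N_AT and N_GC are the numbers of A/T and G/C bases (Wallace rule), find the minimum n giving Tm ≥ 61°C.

n = 18

First 17 bases: CCGCCCTCCATTCCGGA → Tm = 58°C (< 61°C)
First 18 bases: CCGCCCTCCATTCCGGAC → Tm = 62°C (≥ 61°C)
Since every base adds ≥2°C, Tm only increases with n, so the threshold is first crossed at n = 18.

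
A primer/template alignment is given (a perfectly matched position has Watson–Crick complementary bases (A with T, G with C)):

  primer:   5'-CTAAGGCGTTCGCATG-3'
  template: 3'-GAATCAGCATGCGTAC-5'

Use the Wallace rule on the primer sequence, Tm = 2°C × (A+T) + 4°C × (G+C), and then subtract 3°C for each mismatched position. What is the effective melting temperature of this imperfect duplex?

41°C

Primer base counts: A=3, T=4, G=5, C=4 → A+T=7, G+C=9
Perfect-match Tm = 2(7) + 4(9) = 14 + 36 = 50°C
Mismatches (positions where the bases are not complementary): 3 (at positions 3, 6, 10)
Effective Tm = 50 − 3×3 = 50 − 9 = 41°C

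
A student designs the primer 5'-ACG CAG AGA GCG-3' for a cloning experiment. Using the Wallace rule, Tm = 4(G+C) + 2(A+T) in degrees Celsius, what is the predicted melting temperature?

Counting bases: T=0, G=5, A=4, C=3
AT pairs contribute 4, GC pairs contribute 8.
Tm = 2×4 + 4×8 = 40°C

40°C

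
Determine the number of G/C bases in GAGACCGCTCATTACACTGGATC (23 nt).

Base counts: G=5, C=7, T=5, A=6
Total G or C: 5 + 7 = 12

12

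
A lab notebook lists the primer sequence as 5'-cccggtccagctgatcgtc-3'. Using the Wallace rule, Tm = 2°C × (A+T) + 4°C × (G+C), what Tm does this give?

64°C

Base counts: C=8, G=5, A=2, T=4
A+T = 6, G+C = 13
Tm = 2×6 + 4×13 = 64°C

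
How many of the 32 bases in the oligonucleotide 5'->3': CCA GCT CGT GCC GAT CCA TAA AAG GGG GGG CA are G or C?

20

Counting bases: C=9, T=4, G=11, A=8
G+C = 11 + 9 = 20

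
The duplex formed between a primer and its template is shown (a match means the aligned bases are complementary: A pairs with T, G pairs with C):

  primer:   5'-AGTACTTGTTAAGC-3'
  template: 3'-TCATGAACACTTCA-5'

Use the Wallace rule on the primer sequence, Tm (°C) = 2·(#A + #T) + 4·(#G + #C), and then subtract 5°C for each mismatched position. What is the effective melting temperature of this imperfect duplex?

28°C

Primer base counts: A=4, T=5, G=3, C=2 → A+T=9, G+C=5
Perfect-match Tm = 2(9) + 4(5) = 18 + 20 = 38°C
Mismatches (positions where the bases are not complementary): 2 (at positions 10, 14)
Effective Tm = 38 − 2×5 = 38 − 10 = 28°C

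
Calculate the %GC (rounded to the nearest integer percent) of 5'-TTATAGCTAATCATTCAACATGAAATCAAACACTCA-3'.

Base counts: T=10, G=2, A=16, C=8
G+C = 2 + 8 = 10 out of 36 bases
%GC = 10/36 × 100 = 27.78% ≈ 28%

28%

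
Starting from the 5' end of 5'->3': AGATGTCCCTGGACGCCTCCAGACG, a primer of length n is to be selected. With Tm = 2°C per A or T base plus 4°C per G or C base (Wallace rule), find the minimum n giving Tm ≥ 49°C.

n = 16

First 15 bases: AGATGTCCCTGGACG → Tm = 48°C (< 49°C)
First 16 bases: AGATGTCCCTGGACGC → Tm = 52°C (≥ 49°C)
Each additional base adds 2°C (A/T) or 4°C (G/C), so Tm is non-decreasing in n; n = 16 is the first length to reach 49°C.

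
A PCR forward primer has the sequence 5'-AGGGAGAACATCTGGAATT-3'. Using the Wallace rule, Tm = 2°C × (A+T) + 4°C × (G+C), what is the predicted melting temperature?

Base counts: A=7, T=4, C=2, G=6
AT pairs contribute 11, GC pairs contribute 8.
Tm = 2×11 + 4×8 = 54°C

54°C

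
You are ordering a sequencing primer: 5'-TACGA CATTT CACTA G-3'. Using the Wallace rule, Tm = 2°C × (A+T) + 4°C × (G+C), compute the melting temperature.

C=4, A=5, T=5, G=2
So N_AT = 10 and N_GC = 6.
Tm = 4·6 + 2·10 = 24 + 20 = 44°C

44°C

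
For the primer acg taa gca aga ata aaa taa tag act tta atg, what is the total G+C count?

G=5, C=3, T=8, A=17
G+C = 5 + 3 = 8

8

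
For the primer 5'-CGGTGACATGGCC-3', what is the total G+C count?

Scanning the sequence gives T=2, C=4, G=5, A=2.
Total G or C: 5 + 4 = 9

9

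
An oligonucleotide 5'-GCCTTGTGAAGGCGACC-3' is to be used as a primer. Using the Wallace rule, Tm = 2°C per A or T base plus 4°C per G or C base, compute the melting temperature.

56°C

Counting bases: T=3, C=5, G=6, A=3
AT pairs contribute 6, GC pairs contribute 11.
Tm = 4·11 + 2·6 = 44 + 12 = 56°C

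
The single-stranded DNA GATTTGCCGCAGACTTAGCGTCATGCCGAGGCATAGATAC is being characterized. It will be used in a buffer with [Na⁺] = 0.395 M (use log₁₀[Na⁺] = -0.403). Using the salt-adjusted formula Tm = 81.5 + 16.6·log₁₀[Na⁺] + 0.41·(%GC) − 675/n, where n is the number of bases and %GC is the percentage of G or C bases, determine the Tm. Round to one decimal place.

79.5°C

Length n = 40. T=9, A=10, G=11, C=10
G+C = 21, so %GC = 21/40 × 100 = 52.5%
Salt term: 16.6 × (-0.403) = -6.69
GC term: 0.41 × 52.5 = 21.525; length term: −675/40 = −16.875
Tm = 81.5 + (-6.69) + 21.525 − 16.875 = 79.46 → 79.5°C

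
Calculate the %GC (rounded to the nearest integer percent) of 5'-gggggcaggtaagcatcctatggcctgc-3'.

Counting bases: G=11, C=7, T=5, A=5
G+C = 11 + 7 = 18 out of 28 bases
%GC = 18/28 × 100 = 64.29% ≈ 64%

64%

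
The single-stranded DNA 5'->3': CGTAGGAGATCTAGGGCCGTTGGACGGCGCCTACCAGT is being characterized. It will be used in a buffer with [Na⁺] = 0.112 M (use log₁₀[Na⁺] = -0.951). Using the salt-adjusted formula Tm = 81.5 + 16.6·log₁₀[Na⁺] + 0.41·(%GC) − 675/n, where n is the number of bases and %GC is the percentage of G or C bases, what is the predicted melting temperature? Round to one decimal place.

73.8°C

Length n = 38. Base counts: C=10, A=7, T=7, G=14
G+C = 24, so %GC = 24/38 × 100 = 63.158%
Salt term: 16.6 × (-0.951) = -15.787
GC term: 0.41 × 63.158 = 25.895; length term: −675/38 = −17.763
Tm = 81.5 + (-15.787) + 25.895 − 17.763 = 73.845 → 73.8°C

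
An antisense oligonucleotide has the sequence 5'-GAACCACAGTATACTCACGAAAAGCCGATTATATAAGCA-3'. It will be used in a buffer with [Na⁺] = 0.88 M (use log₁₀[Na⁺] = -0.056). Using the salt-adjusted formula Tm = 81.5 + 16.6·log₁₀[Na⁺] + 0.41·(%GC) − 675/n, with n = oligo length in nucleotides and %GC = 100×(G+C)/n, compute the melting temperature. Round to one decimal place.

79.0°C

Length n = 39. Counting bases: A=17, C=9, T=7, G=6
G+C = 15, so %GC = 15/39 × 100 = 38.462%
Salt term: 16.6 × (-0.056) = -0.93
GC term: 0.41 × 38.462 = 15.769; length term: −675/39 = −17.308
Tm = 81.5 + (-0.93) + 15.769 − 17.308 = 79.031 → 79.0°C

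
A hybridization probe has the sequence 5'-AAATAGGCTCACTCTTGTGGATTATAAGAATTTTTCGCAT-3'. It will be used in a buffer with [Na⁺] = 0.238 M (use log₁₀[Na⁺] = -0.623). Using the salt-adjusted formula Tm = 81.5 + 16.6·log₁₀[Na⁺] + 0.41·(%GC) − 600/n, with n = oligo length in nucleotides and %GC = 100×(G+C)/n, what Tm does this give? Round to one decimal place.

69.5°C

Length n = 40. Base counts: T=15, A=12, G=7, C=6
G+C = 13, so %GC = 13/40 × 100 = 32.5%
Salt term: 16.6 × (-0.623) = -10.342
GC term: 0.41 × 32.5 = 13.325; length term: −600/40 = −15
Tm = 81.5 + (-10.342) + 13.325 − 15 = 69.483 → 69.5°C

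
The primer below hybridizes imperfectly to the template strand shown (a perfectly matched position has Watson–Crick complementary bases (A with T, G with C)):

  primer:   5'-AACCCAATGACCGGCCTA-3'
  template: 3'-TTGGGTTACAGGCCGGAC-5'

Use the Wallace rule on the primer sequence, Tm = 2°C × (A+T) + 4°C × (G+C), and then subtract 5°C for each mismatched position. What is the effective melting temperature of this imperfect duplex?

46°C

Primer base counts: A=6, T=2, G=3, C=7 → A+T=8, G+C=10
Perfect-match Tm = 2(8) + 4(10) = 16 + 40 = 56°C
Mismatches (positions where the bases are not complementary): 2 (at positions 10, 18)
Effective Tm = 56 − 2×5 = 56 − 10 = 46°C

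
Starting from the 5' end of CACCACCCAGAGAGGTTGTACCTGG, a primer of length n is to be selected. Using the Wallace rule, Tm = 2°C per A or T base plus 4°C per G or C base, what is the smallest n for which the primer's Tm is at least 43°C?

n = 14

First 13 bases: CACCACCCAGAGA → Tm = 42°C (< 43°C)
First 14 bases: CACCACCCAGAGAG → Tm = 46°C (≥ 43°C)
Since every base adds ≥2°C, Tm only increases with n, so the threshold is first crossed at n = 14.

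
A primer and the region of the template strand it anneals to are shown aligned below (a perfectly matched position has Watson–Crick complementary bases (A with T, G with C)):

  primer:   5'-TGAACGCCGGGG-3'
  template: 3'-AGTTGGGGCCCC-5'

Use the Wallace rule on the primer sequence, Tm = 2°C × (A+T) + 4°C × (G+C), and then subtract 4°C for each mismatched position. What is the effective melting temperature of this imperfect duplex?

Primer base counts: A=2, T=1, G=6, C=3 → A+T=3, G+C=9
Perfect-match Tm = 2(3) + 4(9) = 6 + 36 = 42°C
Mismatches (positions where the bases are not complementary): 2 (at positions 2, 6)
Effective Tm = 42 − 2×4 = 42 − 8 = 34°C

34°C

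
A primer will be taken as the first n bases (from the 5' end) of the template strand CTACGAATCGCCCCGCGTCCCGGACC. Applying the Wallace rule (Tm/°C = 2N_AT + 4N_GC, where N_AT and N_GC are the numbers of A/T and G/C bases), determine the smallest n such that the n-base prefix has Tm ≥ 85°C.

First 24 bases: CTACGAATCGCCCCGCGTCCCGGA → Tm = 82°C (< 85°C)
First 25 bases: CTACGAATCGCCCCGCGTCCCGGAC → Tm = 86°C (≥ 85°C)
Each additional base adds 2°C (A/T) or 4°C (G/C), so Tm is non-decreasing in n; n = 25 is the first length to reach 85°C.

n = 25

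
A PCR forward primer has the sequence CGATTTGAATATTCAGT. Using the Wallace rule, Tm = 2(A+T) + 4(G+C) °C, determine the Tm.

44°C

Counting bases: C=2, T=7, A=5, G=3
A+T = 12, G+C = 5
Tm = 4·5 + 2·12 = 20 + 24 = 44°C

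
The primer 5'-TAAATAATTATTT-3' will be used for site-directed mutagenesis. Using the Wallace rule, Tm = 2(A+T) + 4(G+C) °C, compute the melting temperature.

26°C

Scanning the sequence gives C=0, G=0, T=7, A=6.
AT pairs contribute 13, GC pairs contribute 0.
Tm = 2×13 + 4×0 = 26°C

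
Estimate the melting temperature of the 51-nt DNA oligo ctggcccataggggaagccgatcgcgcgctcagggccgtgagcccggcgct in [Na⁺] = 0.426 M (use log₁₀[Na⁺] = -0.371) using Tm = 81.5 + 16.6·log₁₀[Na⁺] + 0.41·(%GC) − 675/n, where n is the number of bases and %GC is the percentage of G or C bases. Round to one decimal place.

92.7°C

Length n = 51. T=6, G=20, A=7, C=18
G+C = 38, so %GC = 38/51 × 100 = 74.51%
Salt term: 16.6 × (-0.371) = -6.159
GC term: 0.41 × 74.51 = 30.549; length term: −675/51 = −13.235
Tm = 81.5 + (-6.159) + 30.549 − 13.235 = 92.655 → 92.7°C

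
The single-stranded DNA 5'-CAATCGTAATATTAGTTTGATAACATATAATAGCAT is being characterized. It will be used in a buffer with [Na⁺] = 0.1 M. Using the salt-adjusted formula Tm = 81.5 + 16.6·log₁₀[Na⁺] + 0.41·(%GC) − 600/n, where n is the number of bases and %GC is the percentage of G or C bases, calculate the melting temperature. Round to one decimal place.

57.3°C

Length n = 36. Counting bases: C=4, A=15, T=13, G=4
G+C = 8, so %GC = 8/36 × 100 = 22.222%
Salt term: 16.6 × (-1) = -16.6
GC term: 0.41 × 22.222 = 9.111; length term: −600/36 = −16.667
Tm = 81.5 + (-16.6) + 9.111 − 16.667 = 57.344 → 57.3°C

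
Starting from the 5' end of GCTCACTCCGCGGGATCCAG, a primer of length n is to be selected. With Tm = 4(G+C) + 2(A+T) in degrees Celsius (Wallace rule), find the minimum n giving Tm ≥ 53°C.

First 15 bases: GCTCACTCCGCGGGA → Tm = 52°C (< 53°C)
First 16 bases: GCTCACTCCGCGGGAT → Tm = 54°C (≥ 53°C)
Since every base adds ≥2°C, Tm only increases with n, so the threshold is first crossed at n = 16.

n = 16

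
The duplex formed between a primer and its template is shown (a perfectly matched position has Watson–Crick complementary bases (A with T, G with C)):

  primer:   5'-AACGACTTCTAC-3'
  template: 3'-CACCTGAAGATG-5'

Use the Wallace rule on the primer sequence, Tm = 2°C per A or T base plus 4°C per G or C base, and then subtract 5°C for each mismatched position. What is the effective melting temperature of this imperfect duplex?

19°C

Primer base counts: A=4, T=3, G=1, C=4 → A+T=7, G+C=5
Perfect-match Tm = 2(7) + 4(5) = 14 + 20 = 34°C
Mismatches (positions where the bases are not complementary): 3 (at positions 1, 2, 3)
Effective Tm = 34 − 3×5 = 34 − 15 = 19°C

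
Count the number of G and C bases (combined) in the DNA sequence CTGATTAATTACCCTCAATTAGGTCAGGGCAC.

Base counts: C=8, T=9, A=9, G=6
Total G or C: 6 + 8 = 14

14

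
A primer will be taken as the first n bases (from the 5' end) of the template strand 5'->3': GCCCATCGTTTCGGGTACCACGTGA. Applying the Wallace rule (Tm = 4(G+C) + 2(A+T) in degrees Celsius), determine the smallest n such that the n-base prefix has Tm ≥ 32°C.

n = 10

First 9 bases: GCCCATCGT → Tm = 30°C (< 32°C)
First 10 bases: GCCCATCGTT → Tm = 32°C (≥ 32°C)
Since every base adds ≥2°C, Tm only increases with n, so the threshold is first crossed at n = 10.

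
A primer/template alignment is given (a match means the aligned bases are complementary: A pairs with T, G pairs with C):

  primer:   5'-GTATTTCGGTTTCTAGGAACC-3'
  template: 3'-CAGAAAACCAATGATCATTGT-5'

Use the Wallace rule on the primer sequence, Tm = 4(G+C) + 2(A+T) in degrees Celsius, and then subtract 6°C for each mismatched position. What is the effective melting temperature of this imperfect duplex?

Primer base counts: A=4, T=8, G=5, C=4 → A+T=12, G+C=9
Perfect-match Tm = 2(12) + 4(9) = 24 + 36 = 60°C
Mismatches (positions where the bases are not complementary): 5 (at positions 3, 7, 12, 17, 21)
Effective Tm = 60 − 5×6 = 60 − 30 = 30°C

30°C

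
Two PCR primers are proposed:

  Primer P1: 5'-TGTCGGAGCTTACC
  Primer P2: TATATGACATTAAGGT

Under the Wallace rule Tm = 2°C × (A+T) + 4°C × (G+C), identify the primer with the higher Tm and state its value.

Primer P1, 44°C

Primer P1: A+T=6, G+C=8 → Tm = 2(6)+4(8) = 44°C
Primer P2: A+T=12, G+C=4 → Tm = 2(12)+4(4) = 40°C
44°C vs 40°C → primer P1 is higher.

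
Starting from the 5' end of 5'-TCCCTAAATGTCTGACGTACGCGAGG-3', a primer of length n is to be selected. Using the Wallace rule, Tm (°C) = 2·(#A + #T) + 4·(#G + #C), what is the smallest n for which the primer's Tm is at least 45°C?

n = 16

First 15 bases: TCCCTAAATGTCTGA → Tm = 42°C (< 45°C)
First 16 bases: TCCCTAAATGTCTGAC → Tm = 46°C (≥ 45°C)
Since every base adds ≥2°C, Tm only increases with n, so the threshold is first crossed at n = 16.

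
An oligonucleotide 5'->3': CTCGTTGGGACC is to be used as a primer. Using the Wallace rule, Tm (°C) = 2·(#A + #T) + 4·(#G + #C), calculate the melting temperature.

40°C

Counting bases: C=4, A=1, G=4, T=3
So N_AT = 4 and N_GC = 8.
Tm = 4·8 + 2·4 = 32 + 8 = 40°C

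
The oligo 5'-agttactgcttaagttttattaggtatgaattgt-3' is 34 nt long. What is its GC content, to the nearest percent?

26%

Counting bases: C=2, A=9, G=7, T=16
G+C = 7 + 2 = 9 out of 34 bases
%GC = 9/34 × 100 = 26.47% ≈ 26%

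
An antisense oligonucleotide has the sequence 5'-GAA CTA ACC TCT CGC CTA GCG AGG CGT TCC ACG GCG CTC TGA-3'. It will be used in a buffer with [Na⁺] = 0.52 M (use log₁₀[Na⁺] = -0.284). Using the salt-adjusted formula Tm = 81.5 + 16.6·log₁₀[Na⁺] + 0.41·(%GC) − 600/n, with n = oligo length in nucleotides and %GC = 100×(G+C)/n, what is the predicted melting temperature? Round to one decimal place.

Length n = 42. Scanning the sequence gives T=8, C=15, G=11, A=8.
G+C = 26, so %GC = 26/42 × 100 = 61.905%
Salt term: 16.6 × (-0.284) = -4.714
GC term: 0.41 × 61.905 = 25.381; length term: −600/42 = −14.286
Tm = 81.5 + (-4.714) + 25.381 − 14.286 = 87.881 → 87.9°C

87.9°C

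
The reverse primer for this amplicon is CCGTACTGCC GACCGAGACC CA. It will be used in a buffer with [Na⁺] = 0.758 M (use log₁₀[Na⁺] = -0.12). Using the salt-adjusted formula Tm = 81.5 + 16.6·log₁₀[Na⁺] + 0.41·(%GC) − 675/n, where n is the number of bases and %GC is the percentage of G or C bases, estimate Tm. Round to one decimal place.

76.8°C

Length n = 22. T=2, C=10, G=5, A=5
G+C = 15, so %GC = 15/22 × 100 = 68.182%
Salt term: 16.6 × (-0.12) = -1.992
GC term: 0.41 × 68.182 = 27.955; length term: −675/22 = −30.682
Tm = 81.5 + (-1.992) + 27.955 − 30.682 = 76.781 → 76.8°C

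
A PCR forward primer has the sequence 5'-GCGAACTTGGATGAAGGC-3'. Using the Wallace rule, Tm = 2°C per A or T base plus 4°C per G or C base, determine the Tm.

56°C

Counting bases: G=7, A=5, T=3, C=3
So N_AT = 8 and N_GC = 10.
Tm = 2(8) + 4(10) = 16 + 40 = 56°C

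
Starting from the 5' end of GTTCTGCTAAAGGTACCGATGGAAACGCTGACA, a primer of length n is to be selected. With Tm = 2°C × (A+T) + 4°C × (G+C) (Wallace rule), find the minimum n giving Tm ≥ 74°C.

First 25 bases: GTTCTGCTAAAGGTACCGATGGAAA → Tm = 72°C (< 74°C)
First 26 bases: GTTCTGCTAAAGGTACCGATGGAAAC → Tm = 76°C (≥ 74°C)
Each additional base adds 2°C (A/T) or 4°C (G/C), so Tm is non-decreasing in n; n = 26 is the first length to reach 74°C.

n = 26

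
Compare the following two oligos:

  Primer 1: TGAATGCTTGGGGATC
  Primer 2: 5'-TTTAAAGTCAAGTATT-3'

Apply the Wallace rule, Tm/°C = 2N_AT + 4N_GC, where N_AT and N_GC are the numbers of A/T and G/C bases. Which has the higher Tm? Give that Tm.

Primer 1: A+T=8, G+C=8 → Tm = 2(8)+4(8) = 48°C
Primer 2: A+T=13, G+C=3 → Tm = 2(13)+4(3) = 38°C
48°C vs 38°C → primer 1 is higher.

Primer 1, 48°C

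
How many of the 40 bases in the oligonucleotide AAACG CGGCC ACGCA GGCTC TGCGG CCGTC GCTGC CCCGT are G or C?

Scanning the sequence gives A=5, T=5, G=13, C=17.
G+C = 13 + 17 = 30

30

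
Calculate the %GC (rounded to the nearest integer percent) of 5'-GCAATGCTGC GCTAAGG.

59%

Scanning the sequence gives C=4, G=6, T=3, A=4.
G+C = 6 + 4 = 10 out of 17 bases
%GC = 10/17 × 100 = 58.82% ≈ 59%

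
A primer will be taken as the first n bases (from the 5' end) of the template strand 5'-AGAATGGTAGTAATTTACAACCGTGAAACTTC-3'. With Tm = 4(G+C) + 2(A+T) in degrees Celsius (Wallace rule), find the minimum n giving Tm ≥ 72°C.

First 26 bases: AGAATGGTAGTAATTTACAACCGTGA → Tm = 70°C (< 72°C)
First 27 bases: AGAATGGTAGTAATTTACAACCGTGAA → Tm = 72°C (≥ 72°C)
Since every base adds ≥2°C, Tm only increases with n, so the threshold is first crossed at n = 27.

n = 27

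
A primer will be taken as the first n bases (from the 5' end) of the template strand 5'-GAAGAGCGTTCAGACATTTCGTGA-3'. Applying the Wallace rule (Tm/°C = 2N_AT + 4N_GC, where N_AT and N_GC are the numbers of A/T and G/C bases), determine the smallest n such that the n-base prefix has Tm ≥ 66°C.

First 22 bases: GAAGAGCGTTCAGACATTTCGT → Tm = 64°C (< 66°C)
First 23 bases: GAAGAGCGTTCAGACATTTCGTG → Tm = 68°C (≥ 66°C)
Since every base adds ≥2°C, Tm only increases with n, so the threshold is first crossed at n = 23.

n = 23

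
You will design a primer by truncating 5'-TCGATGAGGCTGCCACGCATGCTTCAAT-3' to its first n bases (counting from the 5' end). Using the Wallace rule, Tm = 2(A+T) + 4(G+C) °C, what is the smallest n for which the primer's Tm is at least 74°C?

n = 23

First 22 bases: TCGATGAGGCTGCCACGCATGC → Tm = 72°C (< 74°C)
First 23 bases: TCGATGAGGCTGCCACGCATGCT → Tm = 74°C (≥ 74°C)
Since every base adds ≥2°C, Tm only increases with n, so the threshold is first crossed at n = 23.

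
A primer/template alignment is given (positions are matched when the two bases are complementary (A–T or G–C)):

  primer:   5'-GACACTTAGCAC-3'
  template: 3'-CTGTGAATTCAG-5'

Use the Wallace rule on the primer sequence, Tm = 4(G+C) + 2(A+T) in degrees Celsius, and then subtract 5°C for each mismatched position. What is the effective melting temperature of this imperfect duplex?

21°C

Primer base counts: A=4, T=2, G=2, C=4 → A+T=6, G+C=6
Perfect-match Tm = 2(6) + 4(6) = 12 + 24 = 36°C
Mismatches (positions where the bases are not complementary): 3 (at positions 9, 10, 11)
Effective Tm = 36 − 3×5 = 36 − 15 = 21°C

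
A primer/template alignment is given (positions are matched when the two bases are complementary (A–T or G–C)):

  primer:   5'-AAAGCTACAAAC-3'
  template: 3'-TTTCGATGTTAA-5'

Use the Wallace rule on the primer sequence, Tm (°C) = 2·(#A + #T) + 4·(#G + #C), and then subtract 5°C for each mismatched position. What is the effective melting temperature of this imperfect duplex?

22°C

Primer base counts: A=7, T=1, G=1, C=3 → A+T=8, G+C=4
Perfect-match Tm = 2(8) + 4(4) = 16 + 16 = 32°C
Mismatches (positions where the bases are not complementary): 2 (at positions 11, 12)
Effective Tm = 32 − 2×5 = 32 − 10 = 22°C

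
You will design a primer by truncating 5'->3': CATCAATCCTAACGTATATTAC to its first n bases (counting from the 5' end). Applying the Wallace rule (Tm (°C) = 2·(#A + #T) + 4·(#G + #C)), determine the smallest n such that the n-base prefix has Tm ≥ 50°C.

First 18 bases: CATCAATCCTAACGTATA → Tm = 48°C (< 50°C)
First 19 bases: CATCAATCCTAACGTATAT → Tm = 50°C (≥ 50°C)
Each additional base adds 2°C (A/T) or 4°C (G/C), so Tm is non-decreasing in n; n = 19 is the first length to reach 50°C.

n = 19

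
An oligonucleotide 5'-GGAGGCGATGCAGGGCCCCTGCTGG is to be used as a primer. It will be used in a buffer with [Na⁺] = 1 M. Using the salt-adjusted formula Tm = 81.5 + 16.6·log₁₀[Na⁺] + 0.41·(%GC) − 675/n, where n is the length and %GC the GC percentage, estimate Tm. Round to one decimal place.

Length n = 25. Scanning the sequence gives G=12, A=3, T=3, C=7.
G+C = 19, so %GC = 19/25 × 100 = 76%
Salt term: 16.6 × (0) = 0
GC term: 0.41 × 76 = 31.16; length term: −675/25 = −27
Tm = 81.5 + (0) + 31.16 − 27 = 85.66 → 85.7°C

85.7°C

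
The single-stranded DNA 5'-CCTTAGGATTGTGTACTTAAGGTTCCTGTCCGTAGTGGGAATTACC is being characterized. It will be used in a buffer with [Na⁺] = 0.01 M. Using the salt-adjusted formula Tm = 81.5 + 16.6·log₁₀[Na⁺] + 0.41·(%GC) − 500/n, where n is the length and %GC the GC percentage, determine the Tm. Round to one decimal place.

56.1°C

Length n = 46. C=9, T=16, A=9, G=12
G+C = 21, so %GC = 21/46 × 100 = 45.652%
Salt term: 16.6 × (-2) = -33.2
GC term: 0.41 × 45.652 = 18.717; length term: −500/46 = −10.87
Tm = 81.5 + (-33.2) + 18.717 − 10.87 = 56.147 → 56.1°C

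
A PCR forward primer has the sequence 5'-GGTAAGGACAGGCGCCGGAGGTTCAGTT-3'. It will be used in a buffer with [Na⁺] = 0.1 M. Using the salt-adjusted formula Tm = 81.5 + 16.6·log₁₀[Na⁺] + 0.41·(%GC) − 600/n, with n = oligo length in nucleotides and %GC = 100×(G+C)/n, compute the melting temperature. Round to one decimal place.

68.4°C

Length n = 28. Base counts: G=12, T=5, A=6, C=5
G+C = 17, so %GC = 17/28 × 100 = 60.714%
Salt term: 16.6 × (-1) = -16.6
GC term: 0.41 × 60.714 = 24.893; length term: −600/28 = −21.429
Tm = 81.5 + (-16.6) + 24.893 − 21.429 = 68.364 → 68.4°C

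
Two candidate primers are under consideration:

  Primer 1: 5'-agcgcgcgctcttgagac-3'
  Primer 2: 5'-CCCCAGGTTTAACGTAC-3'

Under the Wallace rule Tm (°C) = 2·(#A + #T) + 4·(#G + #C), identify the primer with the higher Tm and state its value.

Primer 1: A+T=6, G+C=12 → Tm = 2(6)+4(12) = 60°C
Primer 2: A+T=8, G+C=9 → Tm = 2(8)+4(9) = 52°C
60°C vs 52°C → primer 1 is higher.

Primer 1, 60°C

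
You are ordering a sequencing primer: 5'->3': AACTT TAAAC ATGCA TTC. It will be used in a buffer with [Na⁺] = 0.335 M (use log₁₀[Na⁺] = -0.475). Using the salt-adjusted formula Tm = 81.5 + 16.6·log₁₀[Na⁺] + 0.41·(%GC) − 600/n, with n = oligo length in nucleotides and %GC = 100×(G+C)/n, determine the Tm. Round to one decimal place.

Length n = 18. Counting bases: T=6, G=1, C=4, A=7
G+C = 5, so %GC = 5/18 × 100 = 27.778%
Salt term: 16.6 × (-0.475) = -7.885
GC term: 0.41 × 27.778 = 11.389; length term: −600/18 = −33.333
Tm = 81.5 + (-7.885) + 11.389 − 33.333 = 51.671 → 51.7°C

51.7°C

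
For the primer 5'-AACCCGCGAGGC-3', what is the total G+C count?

9

Scanning the sequence gives C=5, A=3, G=4, T=0.
G+C = 4 + 5 = 9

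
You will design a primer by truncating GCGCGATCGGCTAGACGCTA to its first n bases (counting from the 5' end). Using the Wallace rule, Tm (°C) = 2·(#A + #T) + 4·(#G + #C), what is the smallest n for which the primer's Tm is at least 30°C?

First 8 bases: GCGCGATC → Tm = 28°C (< 30°C)
First 9 bases: GCGCGATCG → Tm = 32°C (≥ 30°C)
Since every base adds ≥2°C, Tm only increases with n, so the threshold is first crossed at n = 9.

n = 9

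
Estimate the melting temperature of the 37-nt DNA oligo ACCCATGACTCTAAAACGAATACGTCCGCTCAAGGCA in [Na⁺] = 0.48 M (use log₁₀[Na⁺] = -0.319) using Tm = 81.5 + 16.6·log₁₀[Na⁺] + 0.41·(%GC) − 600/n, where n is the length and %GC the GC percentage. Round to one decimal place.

Length n = 37. A=13, T=6, C=12, G=6
G+C = 18, so %GC = 18/37 × 100 = 48.649%
Salt term: 16.6 × (-0.319) = -5.295
GC term: 0.41 × 48.649 = 19.946; length term: −600/37 = −16.216
Tm = 81.5 + (-5.295) + 19.946 − 16.216 = 79.935 → 79.9°C

79.9°C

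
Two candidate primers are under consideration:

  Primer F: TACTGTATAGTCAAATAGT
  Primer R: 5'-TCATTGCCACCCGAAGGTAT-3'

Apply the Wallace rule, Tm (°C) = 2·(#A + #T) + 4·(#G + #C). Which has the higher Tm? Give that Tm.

Primer R, 60°C

Primer F: A+T=14, G+C=5 → Tm = 2(14)+4(5) = 48°C
Primer R: A+T=10, G+C=10 → Tm = 2(10)+4(10) = 60°C
48°C vs 60°C → primer R is higher.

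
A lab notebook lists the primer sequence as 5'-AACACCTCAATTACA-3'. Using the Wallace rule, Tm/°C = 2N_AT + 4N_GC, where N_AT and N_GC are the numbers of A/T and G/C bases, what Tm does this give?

Base counts: A=7, T=3, C=5, G=0
So N_AT = 10 and N_GC = 5.
Tm = 2×10 + 4×5 = 40°C

40°C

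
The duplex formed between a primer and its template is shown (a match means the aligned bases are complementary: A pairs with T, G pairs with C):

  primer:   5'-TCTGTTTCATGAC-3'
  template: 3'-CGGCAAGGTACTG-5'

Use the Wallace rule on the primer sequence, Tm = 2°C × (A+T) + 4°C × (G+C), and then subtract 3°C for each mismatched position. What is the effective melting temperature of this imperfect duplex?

Primer base counts: A=2, T=6, G=2, C=3 → A+T=8, G+C=5
Perfect-match Tm = 2(8) + 4(5) = 16 + 20 = 36°C
Mismatches (positions where the bases are not complementary): 3 (at positions 1, 3, 7)
Effective Tm = 36 − 3×3 = 36 − 9 = 27°C

27°C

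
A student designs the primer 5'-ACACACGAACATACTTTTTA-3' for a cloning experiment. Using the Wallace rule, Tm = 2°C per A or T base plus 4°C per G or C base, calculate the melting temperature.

Scanning the sequence gives A=8, T=6, G=1, C=5.
AT pairs contribute 14, GC pairs contribute 6.
Tm = 2×14 + 4×6 = 52°C

52°C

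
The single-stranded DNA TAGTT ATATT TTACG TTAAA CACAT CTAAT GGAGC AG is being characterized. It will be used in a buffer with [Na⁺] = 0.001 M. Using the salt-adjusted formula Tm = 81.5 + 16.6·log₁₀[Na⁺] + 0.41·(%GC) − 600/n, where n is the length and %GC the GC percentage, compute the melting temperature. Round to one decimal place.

Length n = 37. Scanning the sequence gives T=13, G=6, C=5, A=13.
G+C = 11, so %GC = 11/37 × 100 = 29.73%
Salt term: 16.6 × (-3) = -49.8
GC term: 0.41 × 29.73 = 12.189; length term: −600/37 = −16.216
Tm = 81.5 + (-49.8) + 12.189 − 16.216 = 27.673 → 27.7°C

27.7°C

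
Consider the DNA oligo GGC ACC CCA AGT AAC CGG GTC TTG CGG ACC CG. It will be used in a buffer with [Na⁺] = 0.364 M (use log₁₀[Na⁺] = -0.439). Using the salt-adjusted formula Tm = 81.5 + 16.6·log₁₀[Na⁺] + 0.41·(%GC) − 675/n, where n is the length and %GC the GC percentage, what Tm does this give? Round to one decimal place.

Length n = 32. Scanning the sequence gives C=12, A=6, T=4, G=10.
G+C = 22, so %GC = 22/32 × 100 = 68.75%
Salt term: 16.6 × (-0.439) = -7.287
GC term: 0.41 × 68.75 = 28.188; length term: −675/32 = −21.094
Tm = 81.5 + (-7.287) + 28.188 − 21.094 = 81.307 → 81.3°C

81.3°C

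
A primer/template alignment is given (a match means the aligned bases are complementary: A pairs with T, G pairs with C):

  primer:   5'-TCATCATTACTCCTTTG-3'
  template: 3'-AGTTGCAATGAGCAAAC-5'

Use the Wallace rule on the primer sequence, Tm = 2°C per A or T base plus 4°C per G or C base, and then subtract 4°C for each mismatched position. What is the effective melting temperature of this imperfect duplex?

34°C

Primer base counts: A=3, T=8, G=1, C=5 → A+T=11, G+C=6
Perfect-match Tm = 2(11) + 4(6) = 22 + 24 = 46°C
Mismatches (positions where the bases are not complementary): 3 (at positions 4, 6, 13)
Effective Tm = 46 − 3×4 = 46 − 12 = 34°C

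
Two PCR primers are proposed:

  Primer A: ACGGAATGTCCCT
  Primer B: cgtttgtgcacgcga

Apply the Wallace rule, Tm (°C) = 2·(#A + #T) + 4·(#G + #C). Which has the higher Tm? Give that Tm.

Primer B, 48°C

Primer A: A+T=6, G+C=7 → Tm = 2(6)+4(7) = 40°C
Primer B: A+T=6, G+C=9 → Tm = 2(6)+4(9) = 48°C
40°C vs 48°C → primer B is higher.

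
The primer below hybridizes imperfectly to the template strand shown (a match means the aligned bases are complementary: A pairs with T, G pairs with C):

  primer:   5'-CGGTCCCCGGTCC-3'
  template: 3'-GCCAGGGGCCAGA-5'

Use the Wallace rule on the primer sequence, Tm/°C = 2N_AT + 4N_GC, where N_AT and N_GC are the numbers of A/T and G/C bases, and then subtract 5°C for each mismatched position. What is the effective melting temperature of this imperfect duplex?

43°C

Primer base counts: A=0, T=2, G=4, C=7 → A+T=2, G+C=11
Perfect-match Tm = 2(2) + 4(11) = 4 + 44 = 48°C
Mismatches (positions where the bases are not complementary): 1 (at position 13)
Effective Tm = 48 − 1×5 = 48 − 5 = 43°C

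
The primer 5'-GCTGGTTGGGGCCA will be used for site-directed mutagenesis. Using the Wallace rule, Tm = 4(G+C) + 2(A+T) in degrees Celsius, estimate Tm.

Counting bases: A=1, C=3, T=3, G=7
A+T = 4, G+C = 10
Tm = 2×4 + 4×10 = 48°C

48°C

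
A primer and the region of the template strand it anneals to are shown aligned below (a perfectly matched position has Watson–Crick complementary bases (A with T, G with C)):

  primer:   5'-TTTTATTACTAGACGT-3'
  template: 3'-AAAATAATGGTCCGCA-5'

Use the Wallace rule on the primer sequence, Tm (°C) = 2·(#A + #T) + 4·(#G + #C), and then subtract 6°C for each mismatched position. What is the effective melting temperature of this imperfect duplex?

28°C

Primer base counts: A=4, T=8, G=2, C=2 → A+T=12, G+C=4
Perfect-match Tm = 2(12) + 4(4) = 24 + 16 = 40°C
Mismatches (positions where the bases are not complementary): 2 (at positions 10, 13)
Effective Tm = 40 − 2×6 = 40 − 12 = 28°C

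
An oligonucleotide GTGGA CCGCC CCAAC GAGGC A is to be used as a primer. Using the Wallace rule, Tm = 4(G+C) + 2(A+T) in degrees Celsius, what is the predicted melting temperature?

Scanning the sequence gives G=7, C=8, T=1, A=5.
AT pairs contribute 6, GC pairs contribute 15.
Tm = 2(6) + 4(15) = 12 + 60 = 72°C

72°C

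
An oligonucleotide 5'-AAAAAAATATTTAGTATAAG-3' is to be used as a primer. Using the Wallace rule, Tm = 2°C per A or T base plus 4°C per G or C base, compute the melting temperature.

Base counts: T=6, A=12, G=2, C=0
So N_AT = 18 and N_GC = 2.
Tm = 4·2 + 2·18 = 8 + 36 = 44°C

44°C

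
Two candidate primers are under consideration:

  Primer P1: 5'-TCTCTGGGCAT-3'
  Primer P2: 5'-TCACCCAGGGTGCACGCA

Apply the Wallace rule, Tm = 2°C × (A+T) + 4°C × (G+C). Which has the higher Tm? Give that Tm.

Primer P2, 60°C

Primer P1: A+T=5, G+C=6 → Tm = 2(5)+4(6) = 34°C
Primer P2: A+T=6, G+C=12 → Tm = 2(6)+4(12) = 60°C
34°C vs 60°C → primer P2 is higher.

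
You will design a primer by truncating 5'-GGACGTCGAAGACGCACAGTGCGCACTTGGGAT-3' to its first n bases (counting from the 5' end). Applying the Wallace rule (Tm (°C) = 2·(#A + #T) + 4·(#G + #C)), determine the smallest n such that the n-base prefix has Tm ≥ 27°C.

First 7 bases: GGACGTC → Tm = 24°C (< 27°C)
First 8 bases: GGACGTCG → Tm = 28°C (≥ 27°C)
Each additional base adds 2°C (A/T) or 4°C (G/C), so Tm is non-decreasing in n; n = 8 is the first length to reach 27°C.

n = 8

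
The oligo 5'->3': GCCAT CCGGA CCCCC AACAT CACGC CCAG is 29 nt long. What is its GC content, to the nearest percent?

69%

Scanning the sequence gives A=7, T=2, C=15, G=5.
G+C = 5 + 15 = 20 out of 29 bases
%GC = 20/29 × 100 = 68.97% ≈ 69%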